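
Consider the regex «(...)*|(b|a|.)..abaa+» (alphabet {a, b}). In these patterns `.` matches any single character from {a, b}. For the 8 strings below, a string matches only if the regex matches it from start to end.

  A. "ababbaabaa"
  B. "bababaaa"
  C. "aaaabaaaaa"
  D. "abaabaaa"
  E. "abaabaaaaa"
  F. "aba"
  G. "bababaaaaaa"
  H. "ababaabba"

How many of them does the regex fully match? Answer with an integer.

7

A → no match
B → match
C → match
D → match
E → match
F → match
G → match
H → match
Total matched: 7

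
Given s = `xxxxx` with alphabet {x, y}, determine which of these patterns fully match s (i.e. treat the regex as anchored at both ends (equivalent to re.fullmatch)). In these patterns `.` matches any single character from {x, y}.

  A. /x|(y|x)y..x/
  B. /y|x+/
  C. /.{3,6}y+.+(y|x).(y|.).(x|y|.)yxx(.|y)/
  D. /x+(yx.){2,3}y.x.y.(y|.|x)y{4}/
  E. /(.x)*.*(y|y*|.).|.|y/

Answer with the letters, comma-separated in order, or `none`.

A → no match
B → match
C → no match
D → no match — must end with `y`
E → match

B, E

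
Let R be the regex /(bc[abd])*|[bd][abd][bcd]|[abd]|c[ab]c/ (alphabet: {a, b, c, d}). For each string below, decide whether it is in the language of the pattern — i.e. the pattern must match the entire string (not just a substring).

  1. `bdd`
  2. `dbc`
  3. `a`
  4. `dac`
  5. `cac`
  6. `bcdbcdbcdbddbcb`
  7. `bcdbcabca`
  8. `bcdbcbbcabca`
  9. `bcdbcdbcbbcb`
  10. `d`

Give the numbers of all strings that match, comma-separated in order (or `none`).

1. `bdd` → match
2. `dbc` → match
3. `a` → match
4. `dac` → match
5. `cac` → match
6 → no match
7. `bcdbcabca` → match
8. `bcdbcbbcabca` → match
9. `bcdbcdbcbbcb` → match
10. `d` → match

1, 2, 3, 4, 5, 7, 8, 9, 10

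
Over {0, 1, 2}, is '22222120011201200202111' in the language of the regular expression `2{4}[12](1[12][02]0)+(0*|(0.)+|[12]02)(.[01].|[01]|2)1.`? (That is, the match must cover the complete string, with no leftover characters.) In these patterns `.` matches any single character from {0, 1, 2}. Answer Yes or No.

Yes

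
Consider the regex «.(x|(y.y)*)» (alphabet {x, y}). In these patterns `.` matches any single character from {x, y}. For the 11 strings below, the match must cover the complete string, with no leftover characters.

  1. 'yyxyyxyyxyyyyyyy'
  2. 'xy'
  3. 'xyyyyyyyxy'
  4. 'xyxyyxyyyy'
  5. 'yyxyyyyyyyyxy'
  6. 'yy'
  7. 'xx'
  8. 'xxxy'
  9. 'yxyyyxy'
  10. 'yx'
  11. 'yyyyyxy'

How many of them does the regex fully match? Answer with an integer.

1 → match
2 → no match
3 → match
4 → match
5 → match
6 → no match
7 → match
8 → no match
9 → no match
10 → match
11 → match
Total matched: 7

7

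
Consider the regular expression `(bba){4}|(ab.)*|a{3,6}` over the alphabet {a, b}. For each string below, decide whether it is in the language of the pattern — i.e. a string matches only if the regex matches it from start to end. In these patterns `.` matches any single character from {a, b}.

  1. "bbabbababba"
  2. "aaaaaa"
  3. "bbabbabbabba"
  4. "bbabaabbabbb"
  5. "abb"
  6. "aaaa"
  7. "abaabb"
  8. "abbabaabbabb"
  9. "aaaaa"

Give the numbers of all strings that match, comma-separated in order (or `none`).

1 → no match
2 → match
3 → match
4 → no match
5 → match
6 → match
7 → match
8 → match
9 → match

2, 3, 5, 6, 7, 8, 9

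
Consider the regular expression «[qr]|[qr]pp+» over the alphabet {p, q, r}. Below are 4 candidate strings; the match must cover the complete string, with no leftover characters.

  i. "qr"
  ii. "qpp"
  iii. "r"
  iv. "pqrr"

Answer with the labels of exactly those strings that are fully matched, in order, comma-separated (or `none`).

i → no match
ii → match
iii → match
iv → no match

ii, iii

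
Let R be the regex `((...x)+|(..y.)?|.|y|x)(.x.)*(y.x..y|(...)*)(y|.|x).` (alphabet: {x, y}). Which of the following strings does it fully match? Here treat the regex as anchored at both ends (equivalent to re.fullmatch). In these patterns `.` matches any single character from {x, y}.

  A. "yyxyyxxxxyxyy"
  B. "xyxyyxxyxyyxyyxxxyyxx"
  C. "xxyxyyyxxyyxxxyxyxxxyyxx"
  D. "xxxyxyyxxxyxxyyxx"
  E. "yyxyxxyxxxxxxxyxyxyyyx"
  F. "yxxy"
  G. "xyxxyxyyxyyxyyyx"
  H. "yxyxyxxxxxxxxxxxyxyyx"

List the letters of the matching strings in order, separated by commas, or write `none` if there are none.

B, C, D, H

A → no match
B → match
C → match
D → match
E → no match
F → no match
G → no match
H → match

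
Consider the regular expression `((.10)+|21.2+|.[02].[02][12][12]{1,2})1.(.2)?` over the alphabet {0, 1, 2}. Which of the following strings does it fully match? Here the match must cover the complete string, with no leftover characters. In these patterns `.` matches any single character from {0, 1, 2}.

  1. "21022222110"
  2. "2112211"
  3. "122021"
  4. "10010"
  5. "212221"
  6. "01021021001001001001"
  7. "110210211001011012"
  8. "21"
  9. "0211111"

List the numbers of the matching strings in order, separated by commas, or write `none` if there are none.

2

1 → no match
2 → match
3 → no match
4 → no match
5 → no match
6 → no match
7 → no match
8 → no match
9 → no match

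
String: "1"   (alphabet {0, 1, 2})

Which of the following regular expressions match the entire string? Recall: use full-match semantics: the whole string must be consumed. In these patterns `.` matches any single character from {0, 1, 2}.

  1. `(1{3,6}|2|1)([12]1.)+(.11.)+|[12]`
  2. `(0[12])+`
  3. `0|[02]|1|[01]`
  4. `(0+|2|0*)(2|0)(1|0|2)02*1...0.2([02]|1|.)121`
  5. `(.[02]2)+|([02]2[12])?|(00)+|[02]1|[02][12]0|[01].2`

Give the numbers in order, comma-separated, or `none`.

1, 3

1 → match
2 → no match — must start with "0"
3 → match
4 → no match — must end with "121"
5 → no match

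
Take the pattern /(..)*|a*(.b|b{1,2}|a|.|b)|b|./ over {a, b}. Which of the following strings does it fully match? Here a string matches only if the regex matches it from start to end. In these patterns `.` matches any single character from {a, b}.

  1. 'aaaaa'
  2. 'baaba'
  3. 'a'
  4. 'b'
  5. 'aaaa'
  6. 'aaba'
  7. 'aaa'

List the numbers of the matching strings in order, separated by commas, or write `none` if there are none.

1 → match
2 → no match
3 → match
4 → match
5 → match
6 → match
7 → match

1, 3, 4, 5, 6, 7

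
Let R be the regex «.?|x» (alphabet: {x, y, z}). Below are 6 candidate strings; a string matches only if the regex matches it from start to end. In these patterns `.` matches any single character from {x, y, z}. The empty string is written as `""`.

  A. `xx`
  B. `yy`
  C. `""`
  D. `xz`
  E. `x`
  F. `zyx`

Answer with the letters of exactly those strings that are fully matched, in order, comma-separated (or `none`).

C, E

A → no match
B → no match
C → match
D → no match
E → match
F → no match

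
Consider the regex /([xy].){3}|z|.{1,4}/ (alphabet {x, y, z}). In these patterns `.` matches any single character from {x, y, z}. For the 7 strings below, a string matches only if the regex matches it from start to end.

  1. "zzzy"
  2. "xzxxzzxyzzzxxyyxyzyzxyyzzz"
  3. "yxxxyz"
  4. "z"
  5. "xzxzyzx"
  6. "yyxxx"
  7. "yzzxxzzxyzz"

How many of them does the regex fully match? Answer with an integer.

3

1. "zzzy" → match
2 → no match
3. "yxxxyz" → match
4. "z" → match
5. "xzxzyzx" → no match
6. "yyxxx" → no match
7. "yzzxxzzxyzz" → no match
Total matched: 3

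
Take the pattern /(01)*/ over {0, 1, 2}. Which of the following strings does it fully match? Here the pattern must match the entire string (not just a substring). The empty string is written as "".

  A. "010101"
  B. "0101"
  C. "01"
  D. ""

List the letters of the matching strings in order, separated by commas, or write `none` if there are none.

A, B, C, D

A. "010101" → match
B. "0101" → match
C. "01" → match
D. "" → match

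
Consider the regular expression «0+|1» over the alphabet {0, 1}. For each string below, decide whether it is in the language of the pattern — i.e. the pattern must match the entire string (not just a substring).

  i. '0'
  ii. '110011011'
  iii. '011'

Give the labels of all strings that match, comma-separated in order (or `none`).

i. '0' → match
ii. '110011011' → no match
iii. '011' → no match

i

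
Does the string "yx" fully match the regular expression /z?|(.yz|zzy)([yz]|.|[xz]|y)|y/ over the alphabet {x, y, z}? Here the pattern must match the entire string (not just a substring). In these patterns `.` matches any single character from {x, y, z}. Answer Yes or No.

No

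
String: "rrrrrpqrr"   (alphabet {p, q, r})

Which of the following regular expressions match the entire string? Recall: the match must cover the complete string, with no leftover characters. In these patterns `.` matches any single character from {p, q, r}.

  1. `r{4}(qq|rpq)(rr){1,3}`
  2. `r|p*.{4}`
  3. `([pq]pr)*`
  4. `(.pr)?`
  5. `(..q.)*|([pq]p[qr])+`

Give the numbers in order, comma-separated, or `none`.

1

1 → match
2 → no match
3 → no match
4 → no match
5 → no match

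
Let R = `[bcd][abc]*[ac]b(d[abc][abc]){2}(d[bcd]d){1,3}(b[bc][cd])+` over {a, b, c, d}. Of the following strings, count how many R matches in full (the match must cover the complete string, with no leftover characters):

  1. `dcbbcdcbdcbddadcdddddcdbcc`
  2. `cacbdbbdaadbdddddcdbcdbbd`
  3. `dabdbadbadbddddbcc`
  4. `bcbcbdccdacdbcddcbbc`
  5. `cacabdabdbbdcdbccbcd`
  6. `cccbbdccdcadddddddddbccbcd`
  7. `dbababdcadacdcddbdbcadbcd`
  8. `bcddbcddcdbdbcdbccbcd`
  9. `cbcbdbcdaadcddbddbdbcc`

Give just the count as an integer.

1 → no match
2 → match
3 → match
4 → no match
5 → match
6 → no match
7 → no match
8 → no match
9 → match
Total matched: 4

4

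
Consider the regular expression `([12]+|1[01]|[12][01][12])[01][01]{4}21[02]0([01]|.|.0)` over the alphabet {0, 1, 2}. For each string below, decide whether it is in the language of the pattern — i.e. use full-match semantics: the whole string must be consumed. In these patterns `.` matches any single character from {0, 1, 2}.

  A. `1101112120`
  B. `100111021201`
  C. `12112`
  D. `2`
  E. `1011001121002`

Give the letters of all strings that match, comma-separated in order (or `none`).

A → no match
B → match
C → no match
D → no match
E → match

B, E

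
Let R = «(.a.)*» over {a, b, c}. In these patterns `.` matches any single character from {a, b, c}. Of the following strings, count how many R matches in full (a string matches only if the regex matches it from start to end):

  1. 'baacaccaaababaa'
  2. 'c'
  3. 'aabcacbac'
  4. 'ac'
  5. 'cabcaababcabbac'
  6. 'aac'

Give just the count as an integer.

1 → no match
2 → no match
3 → match
4 → no match
5 → match
6 → match
Total matched: 3

3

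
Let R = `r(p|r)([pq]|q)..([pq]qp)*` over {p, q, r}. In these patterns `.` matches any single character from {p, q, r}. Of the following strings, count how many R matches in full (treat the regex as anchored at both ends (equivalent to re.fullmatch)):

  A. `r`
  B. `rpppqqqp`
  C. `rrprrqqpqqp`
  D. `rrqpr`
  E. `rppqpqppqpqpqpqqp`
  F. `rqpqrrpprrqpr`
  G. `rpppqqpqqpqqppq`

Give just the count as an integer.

3

A. `r` → no match
B. `rpppqqqp` → match
C. `rrprrqqpqqp` → match
D. `rrqpr` → match
E → no match
F → no match
G → no match
Total matched: 3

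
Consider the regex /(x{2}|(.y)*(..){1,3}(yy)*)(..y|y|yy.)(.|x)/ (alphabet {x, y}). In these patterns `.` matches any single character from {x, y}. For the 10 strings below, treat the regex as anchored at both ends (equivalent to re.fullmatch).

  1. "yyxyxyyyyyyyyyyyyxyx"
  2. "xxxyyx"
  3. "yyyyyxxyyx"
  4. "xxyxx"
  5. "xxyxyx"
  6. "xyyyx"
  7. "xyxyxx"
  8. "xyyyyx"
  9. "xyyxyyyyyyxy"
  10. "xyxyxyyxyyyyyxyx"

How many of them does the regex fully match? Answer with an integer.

7

1 → match
2 → match
3 → match
4 → no match
5 → match
6 → no match
7 → no match
8 → match
9 → match
10 → match
Total matched: 7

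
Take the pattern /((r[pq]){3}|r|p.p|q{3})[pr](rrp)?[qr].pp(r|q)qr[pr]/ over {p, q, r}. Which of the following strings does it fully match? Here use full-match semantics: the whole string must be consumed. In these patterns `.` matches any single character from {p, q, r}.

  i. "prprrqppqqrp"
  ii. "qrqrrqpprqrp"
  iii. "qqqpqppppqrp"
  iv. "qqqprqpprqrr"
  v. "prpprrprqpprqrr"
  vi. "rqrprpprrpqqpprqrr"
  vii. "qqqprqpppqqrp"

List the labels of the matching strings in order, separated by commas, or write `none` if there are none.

i, iv, v, vi

i → match
ii → no match
iii → no match
iv → match
v → match
vi → match
vii → no match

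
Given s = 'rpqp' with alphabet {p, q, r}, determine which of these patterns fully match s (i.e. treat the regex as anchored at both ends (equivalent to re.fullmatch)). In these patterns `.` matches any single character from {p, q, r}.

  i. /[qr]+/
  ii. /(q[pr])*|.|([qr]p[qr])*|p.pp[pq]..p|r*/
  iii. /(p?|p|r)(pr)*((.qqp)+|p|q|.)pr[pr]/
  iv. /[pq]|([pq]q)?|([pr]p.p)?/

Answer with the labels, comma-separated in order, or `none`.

iv

i → no match
ii → no match
iii → no match
iv → match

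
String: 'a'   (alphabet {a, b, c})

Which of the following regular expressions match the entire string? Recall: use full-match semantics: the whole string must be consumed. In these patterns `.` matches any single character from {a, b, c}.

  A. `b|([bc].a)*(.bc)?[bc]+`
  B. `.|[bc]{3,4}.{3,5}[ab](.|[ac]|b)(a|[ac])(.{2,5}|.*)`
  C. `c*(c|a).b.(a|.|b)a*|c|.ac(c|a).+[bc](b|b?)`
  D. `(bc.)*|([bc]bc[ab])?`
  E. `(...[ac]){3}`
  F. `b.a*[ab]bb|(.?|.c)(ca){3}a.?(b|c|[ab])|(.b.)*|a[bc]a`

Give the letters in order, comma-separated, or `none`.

A → no match
B → match
C → no match
D → no match
E → no match
F → no match

B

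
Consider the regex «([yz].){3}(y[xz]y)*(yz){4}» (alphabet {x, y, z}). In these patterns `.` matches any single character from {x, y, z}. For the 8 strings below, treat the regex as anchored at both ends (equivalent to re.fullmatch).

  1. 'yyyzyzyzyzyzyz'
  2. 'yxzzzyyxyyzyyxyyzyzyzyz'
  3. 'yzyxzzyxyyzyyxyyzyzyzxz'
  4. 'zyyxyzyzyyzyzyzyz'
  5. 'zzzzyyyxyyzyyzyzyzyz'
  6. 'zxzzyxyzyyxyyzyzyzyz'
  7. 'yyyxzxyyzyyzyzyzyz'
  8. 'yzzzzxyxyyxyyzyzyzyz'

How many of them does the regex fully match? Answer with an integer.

1 → match
2 → match
3 → no match — must end with 'yz'
4 → match
5 → match
6 → match
7 → no match
8 → match
Total matched: 6

6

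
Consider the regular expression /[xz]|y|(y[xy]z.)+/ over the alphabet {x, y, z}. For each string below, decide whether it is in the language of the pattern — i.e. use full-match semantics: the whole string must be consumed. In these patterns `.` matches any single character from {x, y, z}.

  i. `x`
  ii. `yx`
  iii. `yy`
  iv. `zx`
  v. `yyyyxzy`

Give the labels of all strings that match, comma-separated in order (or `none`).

i

i → match
ii → no match
iii → no match
iv → no match
v → no match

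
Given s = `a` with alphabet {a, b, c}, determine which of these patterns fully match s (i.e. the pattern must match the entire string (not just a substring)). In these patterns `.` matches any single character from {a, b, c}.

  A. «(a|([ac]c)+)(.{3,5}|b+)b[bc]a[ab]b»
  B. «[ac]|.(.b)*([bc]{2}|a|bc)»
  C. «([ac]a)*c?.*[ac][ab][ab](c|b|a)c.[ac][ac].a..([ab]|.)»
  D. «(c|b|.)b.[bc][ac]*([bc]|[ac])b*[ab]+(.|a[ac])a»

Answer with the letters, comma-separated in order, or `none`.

A → no match — must end with `b`
B → match
C → no match
D → no match

B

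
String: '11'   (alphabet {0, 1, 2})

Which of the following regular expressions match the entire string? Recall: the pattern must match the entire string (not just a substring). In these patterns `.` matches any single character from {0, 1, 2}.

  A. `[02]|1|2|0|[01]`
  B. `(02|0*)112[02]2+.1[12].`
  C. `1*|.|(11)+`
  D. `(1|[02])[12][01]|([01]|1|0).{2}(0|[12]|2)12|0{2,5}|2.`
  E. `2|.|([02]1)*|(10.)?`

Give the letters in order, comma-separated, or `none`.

A → no match
B → no match
C → match
D → no match
E → no match

C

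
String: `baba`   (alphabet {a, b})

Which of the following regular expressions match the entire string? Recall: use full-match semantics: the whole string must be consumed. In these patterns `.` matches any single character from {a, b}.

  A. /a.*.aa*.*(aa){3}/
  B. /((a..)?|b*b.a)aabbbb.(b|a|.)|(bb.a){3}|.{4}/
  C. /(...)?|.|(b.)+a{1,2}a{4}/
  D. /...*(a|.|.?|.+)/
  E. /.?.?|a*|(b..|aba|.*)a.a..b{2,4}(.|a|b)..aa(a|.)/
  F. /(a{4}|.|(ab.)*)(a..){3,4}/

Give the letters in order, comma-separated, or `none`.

B, D

A → no match — must start with `a`
B → match
C → no match
D → match
E → no match
F → no match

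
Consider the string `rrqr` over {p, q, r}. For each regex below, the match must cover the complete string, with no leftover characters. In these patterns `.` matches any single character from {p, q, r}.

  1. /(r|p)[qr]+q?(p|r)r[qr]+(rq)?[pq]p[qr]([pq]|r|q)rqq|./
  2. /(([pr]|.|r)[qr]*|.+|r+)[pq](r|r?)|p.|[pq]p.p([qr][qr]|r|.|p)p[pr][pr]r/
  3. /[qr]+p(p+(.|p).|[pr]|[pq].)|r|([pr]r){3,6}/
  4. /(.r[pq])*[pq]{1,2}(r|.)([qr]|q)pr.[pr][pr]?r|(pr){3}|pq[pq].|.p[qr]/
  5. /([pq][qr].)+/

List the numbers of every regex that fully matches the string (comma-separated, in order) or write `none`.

1 → no match
2 → match
3 → no match
4 → no match
5 → no match

2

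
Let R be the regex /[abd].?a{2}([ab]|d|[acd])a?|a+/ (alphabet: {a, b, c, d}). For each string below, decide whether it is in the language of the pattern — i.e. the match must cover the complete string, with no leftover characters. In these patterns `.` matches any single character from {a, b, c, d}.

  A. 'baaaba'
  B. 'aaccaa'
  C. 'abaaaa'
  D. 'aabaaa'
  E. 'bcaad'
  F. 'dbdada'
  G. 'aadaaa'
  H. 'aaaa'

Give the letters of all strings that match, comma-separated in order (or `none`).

A, C, E, H

A → match
B → no match
C → match
D → no match
E → match
F → no match
G → no match
H → match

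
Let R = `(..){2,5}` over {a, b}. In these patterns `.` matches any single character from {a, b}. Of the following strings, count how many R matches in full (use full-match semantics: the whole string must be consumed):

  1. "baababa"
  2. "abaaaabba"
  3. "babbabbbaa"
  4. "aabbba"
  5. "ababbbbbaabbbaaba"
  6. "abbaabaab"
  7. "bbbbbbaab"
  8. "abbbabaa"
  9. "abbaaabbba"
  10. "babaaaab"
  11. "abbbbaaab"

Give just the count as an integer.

1 → no match
2 → no match
3 → match
4 → match
5 → no match
6 → no match
7 → no match
8 → match
9 → match
10 → match
11 → no match
Total matched: 5

5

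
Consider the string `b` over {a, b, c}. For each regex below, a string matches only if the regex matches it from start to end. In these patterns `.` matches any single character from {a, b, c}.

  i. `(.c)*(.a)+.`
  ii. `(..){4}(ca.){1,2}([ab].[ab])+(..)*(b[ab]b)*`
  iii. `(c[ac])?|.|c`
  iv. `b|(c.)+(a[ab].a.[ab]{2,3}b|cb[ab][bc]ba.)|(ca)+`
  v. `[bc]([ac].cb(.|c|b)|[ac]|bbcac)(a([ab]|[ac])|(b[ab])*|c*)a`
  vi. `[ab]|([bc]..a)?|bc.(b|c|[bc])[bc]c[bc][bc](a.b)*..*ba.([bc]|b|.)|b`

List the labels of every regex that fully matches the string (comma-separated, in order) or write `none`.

i → no match
ii → no match
iii → match
iv → match
v → no match — must end with `a`
vi → match

iii, iv, vi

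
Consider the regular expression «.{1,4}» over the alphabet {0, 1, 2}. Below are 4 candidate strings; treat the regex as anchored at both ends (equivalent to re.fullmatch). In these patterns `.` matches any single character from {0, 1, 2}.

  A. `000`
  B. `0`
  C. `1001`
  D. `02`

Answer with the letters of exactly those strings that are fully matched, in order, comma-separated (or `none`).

A → match
B → match
C → match
D → match

A, B, C, D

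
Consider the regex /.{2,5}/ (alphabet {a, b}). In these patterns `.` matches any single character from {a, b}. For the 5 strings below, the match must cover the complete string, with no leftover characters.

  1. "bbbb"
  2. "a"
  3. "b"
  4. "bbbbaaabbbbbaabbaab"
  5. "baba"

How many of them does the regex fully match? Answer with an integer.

1 → match
2 → no match
3 → no match
4 → no match
5 → match
Total matched: 2

2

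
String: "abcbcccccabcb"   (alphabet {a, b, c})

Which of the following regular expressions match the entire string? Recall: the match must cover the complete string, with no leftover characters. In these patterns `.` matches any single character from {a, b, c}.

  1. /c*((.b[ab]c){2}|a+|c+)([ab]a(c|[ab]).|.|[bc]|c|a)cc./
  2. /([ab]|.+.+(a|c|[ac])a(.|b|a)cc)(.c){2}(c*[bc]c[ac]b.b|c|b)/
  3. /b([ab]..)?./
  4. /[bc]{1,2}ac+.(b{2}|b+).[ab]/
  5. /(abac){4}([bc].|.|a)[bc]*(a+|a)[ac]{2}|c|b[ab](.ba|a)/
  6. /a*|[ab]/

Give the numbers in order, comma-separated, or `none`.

1 → no match
2 → match
3 → no match — must start with "b"
4 → no match
5 → no match
6 → no match

2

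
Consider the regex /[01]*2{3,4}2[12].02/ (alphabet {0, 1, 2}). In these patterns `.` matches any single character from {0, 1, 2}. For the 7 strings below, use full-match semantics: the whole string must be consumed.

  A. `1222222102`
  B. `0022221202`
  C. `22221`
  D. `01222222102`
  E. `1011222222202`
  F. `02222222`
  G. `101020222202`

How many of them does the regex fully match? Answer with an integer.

A. `1222222102` → match
B. `0022221202` → match
C. `22221` → no match — must end with `02`
D. `01222222102` → match
E → match
F. `02222222` → no match — must end with `02`
G. `101020222202` → no match
Total matched: 4

4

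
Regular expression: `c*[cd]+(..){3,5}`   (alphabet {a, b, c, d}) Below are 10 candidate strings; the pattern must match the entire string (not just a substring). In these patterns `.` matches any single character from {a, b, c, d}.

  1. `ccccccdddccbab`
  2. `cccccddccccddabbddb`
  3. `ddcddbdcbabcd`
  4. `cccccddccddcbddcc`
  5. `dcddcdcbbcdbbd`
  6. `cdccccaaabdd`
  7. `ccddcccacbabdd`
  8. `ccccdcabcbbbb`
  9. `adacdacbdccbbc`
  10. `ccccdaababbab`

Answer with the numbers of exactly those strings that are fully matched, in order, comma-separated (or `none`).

1, 2, 3, 4, 5, 6, 7, 8, 10

1 → match
2 → match
3 → match
4 → match
5 → match
6. `cdccccaaabdd` → match
7 → match
8 → match
9 → no match
10 → match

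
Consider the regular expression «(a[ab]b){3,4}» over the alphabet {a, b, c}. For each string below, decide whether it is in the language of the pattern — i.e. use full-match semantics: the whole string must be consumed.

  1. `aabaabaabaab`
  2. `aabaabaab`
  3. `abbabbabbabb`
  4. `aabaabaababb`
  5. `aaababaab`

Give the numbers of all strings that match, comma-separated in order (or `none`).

1. `aabaabaabaab` → match
2. `aabaabaab` → match
3. `abbabbabbabb` → match
4. `aabaabaababb` → match
5. `aaababaab` → no match

1, 2, 3, 4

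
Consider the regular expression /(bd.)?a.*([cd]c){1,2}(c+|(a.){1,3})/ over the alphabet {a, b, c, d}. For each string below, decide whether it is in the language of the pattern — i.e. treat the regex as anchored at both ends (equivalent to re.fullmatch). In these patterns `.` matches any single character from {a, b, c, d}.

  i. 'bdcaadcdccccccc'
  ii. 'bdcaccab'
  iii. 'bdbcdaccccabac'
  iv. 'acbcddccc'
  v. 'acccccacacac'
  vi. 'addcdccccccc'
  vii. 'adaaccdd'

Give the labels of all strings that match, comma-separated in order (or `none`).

i → match
ii. 'bdcaccab' → match
iii → no match
iv. 'acbcddccc' → match
v. 'acccccacacac' → match
vi. 'addcdccccccc' → match
vii. 'adaaccdd' → no match

i, ii, iv, v, vi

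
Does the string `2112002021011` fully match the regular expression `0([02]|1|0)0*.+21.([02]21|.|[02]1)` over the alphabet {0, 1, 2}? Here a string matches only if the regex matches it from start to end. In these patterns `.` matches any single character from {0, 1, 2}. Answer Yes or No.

Every match must start with `0`, but `2112002021011` does not.

No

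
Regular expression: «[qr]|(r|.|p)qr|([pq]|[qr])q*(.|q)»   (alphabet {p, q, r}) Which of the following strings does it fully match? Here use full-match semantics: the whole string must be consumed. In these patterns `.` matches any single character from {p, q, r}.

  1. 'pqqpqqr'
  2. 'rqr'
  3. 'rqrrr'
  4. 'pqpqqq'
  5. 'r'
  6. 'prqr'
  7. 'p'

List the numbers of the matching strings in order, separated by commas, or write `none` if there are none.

2, 5

1 → no match
2 → match
3 → no match
4 → no match
5 → match
6 → no match
7 → no match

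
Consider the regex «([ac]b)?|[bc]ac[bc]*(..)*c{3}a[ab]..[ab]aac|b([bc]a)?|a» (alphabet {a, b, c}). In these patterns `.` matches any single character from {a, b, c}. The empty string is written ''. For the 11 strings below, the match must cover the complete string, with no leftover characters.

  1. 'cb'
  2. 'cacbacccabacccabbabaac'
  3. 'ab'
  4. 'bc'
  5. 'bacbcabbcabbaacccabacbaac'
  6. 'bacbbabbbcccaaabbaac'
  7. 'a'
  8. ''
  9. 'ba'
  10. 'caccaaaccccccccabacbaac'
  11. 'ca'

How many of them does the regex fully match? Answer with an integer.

1 → match
2 → match
3 → match
4 → no match
5 → match
6 → match
7 → match
8 → match
9 → no match
10 → match
11 → no match
Total matched: 8

8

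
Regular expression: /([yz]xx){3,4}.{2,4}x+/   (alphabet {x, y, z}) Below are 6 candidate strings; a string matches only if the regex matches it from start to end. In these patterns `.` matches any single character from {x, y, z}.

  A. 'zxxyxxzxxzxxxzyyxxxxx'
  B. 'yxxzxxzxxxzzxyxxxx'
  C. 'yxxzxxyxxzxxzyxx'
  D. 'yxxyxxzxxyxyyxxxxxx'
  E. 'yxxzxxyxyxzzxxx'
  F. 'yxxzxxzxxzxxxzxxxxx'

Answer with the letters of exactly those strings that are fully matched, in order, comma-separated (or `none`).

A, C, D, F

A → match
B → no match
C → match
D → match
E → no match
F → match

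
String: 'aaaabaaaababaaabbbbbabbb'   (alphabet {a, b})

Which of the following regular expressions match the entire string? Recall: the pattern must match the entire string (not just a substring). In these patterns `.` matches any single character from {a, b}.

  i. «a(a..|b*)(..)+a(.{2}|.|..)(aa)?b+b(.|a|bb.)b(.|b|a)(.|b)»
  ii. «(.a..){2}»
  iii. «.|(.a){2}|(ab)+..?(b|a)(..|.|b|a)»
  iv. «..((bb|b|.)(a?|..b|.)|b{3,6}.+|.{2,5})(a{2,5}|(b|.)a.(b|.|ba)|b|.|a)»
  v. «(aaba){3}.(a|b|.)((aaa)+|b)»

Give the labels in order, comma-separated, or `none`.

i

i → match
ii → no match
iii → no match
iv → no match
v → no match — must start with 'aaba'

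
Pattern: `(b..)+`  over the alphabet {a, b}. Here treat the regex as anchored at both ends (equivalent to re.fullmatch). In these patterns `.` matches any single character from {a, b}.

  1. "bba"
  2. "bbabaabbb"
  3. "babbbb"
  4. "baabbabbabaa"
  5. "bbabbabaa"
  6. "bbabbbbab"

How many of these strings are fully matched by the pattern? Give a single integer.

1 → match
2 → match
3 → match
4 → match
5 → match
6 → match
Total matched: 6

6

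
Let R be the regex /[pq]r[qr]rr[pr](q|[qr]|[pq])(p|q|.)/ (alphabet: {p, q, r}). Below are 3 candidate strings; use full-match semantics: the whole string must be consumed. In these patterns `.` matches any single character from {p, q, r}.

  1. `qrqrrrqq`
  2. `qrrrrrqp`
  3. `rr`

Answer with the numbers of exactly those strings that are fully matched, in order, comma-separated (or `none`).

1, 2

1 → match
2 → match
3 → no match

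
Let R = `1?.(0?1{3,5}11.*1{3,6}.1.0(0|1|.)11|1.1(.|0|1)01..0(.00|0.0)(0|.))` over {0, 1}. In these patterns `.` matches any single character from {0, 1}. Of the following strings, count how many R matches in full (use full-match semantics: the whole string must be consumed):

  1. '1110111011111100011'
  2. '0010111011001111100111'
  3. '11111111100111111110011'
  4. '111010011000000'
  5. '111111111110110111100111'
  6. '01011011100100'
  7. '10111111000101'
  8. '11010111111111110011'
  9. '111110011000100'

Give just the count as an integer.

1 → no match
2 → no match
3 → match
4 → match
5 → no match
6 → match
7 → no match
8 → no match
9 → match
Total matched: 4

4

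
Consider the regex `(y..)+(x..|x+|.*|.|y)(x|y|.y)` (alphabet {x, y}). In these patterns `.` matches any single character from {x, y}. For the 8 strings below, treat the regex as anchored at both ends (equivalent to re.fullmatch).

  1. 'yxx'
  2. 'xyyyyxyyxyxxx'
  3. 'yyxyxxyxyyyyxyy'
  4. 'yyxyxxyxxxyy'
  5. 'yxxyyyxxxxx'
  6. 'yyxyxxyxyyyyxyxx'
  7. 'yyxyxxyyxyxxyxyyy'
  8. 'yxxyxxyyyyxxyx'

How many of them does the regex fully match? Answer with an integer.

1 → no match
2 → no match — must start with 'y'
3 → match
4 → match
5 → match
6 → match
7 → match
8 → match
Total matched: 6

6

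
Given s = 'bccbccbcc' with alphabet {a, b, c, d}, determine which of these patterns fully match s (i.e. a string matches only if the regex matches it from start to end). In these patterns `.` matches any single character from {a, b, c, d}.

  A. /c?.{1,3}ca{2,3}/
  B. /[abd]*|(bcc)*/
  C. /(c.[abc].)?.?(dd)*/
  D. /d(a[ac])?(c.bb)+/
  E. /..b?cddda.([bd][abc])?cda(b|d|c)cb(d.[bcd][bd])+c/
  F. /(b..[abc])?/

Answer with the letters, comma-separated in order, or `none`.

A → no match — must end with 'a'
B → match
C → no match
D → no match — must start with 'd'
E → no match
F → no match

B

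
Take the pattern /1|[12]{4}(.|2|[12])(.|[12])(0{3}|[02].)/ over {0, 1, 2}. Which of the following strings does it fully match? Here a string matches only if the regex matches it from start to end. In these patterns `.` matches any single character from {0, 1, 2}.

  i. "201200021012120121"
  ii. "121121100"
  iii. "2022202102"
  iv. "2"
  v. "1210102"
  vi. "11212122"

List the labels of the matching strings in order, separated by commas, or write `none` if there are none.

i → no match
ii → no match
iii → no match
iv → no match
v → no match
vi → match

vi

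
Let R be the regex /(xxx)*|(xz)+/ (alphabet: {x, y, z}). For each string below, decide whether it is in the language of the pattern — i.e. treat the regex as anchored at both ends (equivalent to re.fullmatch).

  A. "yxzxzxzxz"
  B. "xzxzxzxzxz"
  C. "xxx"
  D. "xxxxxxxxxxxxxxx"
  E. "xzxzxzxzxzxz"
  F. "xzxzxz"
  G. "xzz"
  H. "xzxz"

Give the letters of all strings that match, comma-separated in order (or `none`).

B, C, D, E, F, H

A → no match
B → match
C → match
D → match
E → match
F → match
G → no match
H → match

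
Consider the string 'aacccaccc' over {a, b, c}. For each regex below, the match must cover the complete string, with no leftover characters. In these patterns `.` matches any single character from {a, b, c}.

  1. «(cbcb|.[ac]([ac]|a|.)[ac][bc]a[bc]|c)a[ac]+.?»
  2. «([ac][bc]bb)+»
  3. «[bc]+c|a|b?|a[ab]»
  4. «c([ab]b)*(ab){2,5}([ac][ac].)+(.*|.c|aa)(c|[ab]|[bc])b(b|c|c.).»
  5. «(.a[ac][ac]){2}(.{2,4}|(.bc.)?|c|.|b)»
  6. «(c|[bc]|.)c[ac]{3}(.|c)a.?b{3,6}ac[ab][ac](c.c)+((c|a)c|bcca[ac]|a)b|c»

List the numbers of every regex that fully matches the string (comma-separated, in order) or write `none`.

5

1 → no match
2 → no match — must end with 'bb'
3 → no match
4 → no match — must start with 'c'
5 → match
6 → no match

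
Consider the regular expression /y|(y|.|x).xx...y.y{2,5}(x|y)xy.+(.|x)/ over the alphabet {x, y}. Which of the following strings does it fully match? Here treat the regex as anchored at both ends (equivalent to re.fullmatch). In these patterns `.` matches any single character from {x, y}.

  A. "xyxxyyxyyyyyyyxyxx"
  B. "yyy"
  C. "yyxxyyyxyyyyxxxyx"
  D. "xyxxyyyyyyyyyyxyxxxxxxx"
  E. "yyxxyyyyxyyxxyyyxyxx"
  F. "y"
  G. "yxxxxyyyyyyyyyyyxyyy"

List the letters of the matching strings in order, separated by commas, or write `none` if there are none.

A → match
B → no match
C → no match
D → match
E → match
F → match
G → no match

A, D, E, F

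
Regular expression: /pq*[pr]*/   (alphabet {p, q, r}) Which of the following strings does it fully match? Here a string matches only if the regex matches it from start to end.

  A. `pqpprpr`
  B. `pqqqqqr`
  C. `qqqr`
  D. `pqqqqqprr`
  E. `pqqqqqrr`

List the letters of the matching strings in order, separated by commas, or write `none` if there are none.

A. `pqpprpr` → match
B. `pqqqqqr` → match
C. `qqqr` → no match — must start with `p`
D. `pqqqqqprr` → match
E. `pqqqqqrr` → match

A, B, D, E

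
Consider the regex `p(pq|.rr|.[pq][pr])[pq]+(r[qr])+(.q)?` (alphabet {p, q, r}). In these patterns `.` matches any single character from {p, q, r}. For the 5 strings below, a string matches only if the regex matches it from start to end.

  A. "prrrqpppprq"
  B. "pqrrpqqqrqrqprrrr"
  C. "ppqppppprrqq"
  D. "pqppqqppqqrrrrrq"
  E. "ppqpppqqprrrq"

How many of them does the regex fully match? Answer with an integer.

4

A → match
B → no match
C → match
D → match
E → match
Total matched: 4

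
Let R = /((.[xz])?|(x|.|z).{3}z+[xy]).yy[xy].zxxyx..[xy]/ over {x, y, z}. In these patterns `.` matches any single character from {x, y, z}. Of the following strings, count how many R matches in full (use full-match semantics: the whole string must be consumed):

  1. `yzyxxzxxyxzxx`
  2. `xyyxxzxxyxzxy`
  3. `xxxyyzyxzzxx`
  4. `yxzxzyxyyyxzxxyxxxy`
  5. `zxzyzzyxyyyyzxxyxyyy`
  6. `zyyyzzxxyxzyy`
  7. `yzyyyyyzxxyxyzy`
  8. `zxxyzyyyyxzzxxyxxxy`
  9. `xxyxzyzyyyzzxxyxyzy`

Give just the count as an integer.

7

1 → no match
2 → match
3 → no match
4 → match
5 → match
6 → match
7 → match
8 → match
9 → match
Total matched: 7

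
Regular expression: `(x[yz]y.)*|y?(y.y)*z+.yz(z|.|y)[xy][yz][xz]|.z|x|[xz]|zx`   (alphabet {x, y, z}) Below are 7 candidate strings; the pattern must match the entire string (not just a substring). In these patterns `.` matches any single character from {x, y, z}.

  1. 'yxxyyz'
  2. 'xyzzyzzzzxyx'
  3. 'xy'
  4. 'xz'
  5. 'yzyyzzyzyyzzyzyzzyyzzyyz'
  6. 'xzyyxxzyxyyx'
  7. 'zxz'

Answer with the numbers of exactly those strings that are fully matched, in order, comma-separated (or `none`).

1. 'yxxyyz' → no match
2. 'xyzzyzzzzxyx' → no match
3. 'xy' → no match
4. 'xz' → match
5 → no match
6. 'xzyyxxzyxyyx' → no match
7. 'zxz' → no match

4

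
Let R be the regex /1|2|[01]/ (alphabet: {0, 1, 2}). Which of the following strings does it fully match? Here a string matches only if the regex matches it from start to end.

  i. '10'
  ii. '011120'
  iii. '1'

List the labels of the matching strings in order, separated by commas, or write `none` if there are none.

i → no match
ii → no match
iii → match

iii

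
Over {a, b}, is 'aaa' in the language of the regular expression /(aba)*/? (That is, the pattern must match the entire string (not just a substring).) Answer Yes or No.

No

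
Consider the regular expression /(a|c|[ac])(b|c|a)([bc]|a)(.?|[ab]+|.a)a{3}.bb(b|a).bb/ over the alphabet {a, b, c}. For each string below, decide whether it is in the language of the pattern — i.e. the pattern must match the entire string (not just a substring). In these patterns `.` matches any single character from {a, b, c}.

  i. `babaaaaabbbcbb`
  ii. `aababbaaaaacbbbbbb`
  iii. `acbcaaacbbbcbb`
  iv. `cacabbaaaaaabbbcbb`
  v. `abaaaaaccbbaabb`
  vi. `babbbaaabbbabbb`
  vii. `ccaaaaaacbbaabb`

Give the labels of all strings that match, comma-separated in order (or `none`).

ii, iii, iv, vii

i → no match
ii → match
iii → match
iv → match
v → no match
vi → no match
vii → match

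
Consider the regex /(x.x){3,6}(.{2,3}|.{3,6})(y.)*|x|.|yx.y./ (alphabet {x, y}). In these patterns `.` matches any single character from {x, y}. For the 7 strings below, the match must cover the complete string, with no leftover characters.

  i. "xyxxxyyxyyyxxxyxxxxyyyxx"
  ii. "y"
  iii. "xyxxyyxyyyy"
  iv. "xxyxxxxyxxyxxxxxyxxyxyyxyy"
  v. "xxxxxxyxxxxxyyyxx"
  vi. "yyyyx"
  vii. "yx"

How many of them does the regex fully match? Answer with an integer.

1

i → no match
ii. "y" → match
iii. "xyxxyyxyyyy" → no match
iv → no match
v → no match
vi. "yyyyx" → no match
vii. "yx" → no match
Total matched: 1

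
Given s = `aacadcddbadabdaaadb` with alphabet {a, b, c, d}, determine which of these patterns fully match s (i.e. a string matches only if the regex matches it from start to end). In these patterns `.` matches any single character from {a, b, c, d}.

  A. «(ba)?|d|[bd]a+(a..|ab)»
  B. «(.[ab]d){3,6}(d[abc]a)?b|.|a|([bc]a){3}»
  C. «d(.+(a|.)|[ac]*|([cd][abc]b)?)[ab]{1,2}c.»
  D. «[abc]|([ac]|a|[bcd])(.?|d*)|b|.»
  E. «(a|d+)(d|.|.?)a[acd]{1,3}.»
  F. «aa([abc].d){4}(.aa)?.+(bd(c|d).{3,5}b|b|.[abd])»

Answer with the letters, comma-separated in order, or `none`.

A → no match
B → no match
C → no match — must start with `d`
D → no match
E → no match
F → match

F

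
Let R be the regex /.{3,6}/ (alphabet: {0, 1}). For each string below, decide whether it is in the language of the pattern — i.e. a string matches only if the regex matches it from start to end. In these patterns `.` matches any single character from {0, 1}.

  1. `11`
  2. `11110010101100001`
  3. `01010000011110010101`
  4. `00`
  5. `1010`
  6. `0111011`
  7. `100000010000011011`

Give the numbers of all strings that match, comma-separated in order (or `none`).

5

1 → no match
2 → no match
3 → no match
4 → no match
5 → match
6 → no match
7 → no match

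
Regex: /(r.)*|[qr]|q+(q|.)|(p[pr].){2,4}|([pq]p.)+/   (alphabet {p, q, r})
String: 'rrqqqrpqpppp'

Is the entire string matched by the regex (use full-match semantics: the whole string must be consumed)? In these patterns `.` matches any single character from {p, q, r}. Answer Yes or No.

No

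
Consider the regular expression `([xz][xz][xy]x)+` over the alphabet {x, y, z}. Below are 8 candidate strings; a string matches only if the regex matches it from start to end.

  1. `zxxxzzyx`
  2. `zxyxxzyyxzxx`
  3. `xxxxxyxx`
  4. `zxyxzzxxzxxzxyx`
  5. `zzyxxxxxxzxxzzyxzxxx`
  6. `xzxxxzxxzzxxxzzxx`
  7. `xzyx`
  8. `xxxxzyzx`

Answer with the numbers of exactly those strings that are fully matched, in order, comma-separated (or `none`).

1, 5, 7

1 → match
2 → no match
3 → no match
4 → no match
5 → match
6 → no match
7 → match
8 → no match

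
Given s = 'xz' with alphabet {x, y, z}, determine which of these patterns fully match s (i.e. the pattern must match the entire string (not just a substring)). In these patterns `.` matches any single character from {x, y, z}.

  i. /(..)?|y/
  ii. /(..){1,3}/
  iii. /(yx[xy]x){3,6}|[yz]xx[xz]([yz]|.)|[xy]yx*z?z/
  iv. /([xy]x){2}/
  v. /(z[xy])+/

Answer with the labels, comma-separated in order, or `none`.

i, ii

i → match
ii → match
iii → no match
iv → no match — must end with 'x'
v → no match — must start with 'z'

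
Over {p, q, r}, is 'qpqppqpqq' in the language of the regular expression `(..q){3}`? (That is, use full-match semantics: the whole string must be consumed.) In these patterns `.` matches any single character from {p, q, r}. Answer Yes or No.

Yes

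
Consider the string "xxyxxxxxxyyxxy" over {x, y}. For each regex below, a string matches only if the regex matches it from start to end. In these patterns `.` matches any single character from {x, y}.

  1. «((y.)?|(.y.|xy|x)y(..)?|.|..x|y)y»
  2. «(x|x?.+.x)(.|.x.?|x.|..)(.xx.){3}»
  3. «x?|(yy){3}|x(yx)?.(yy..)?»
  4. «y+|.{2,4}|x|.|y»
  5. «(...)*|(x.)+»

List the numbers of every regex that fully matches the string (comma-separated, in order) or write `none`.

1 → no match
2 → match
3 → no match
4 → no match
5 → no match

2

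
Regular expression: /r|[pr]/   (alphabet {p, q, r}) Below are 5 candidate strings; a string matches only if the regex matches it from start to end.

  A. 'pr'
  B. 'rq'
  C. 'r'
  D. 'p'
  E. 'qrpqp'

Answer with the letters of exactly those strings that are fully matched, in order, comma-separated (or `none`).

A → no match
B → no match
C → match
D → match
E → no match

C, D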